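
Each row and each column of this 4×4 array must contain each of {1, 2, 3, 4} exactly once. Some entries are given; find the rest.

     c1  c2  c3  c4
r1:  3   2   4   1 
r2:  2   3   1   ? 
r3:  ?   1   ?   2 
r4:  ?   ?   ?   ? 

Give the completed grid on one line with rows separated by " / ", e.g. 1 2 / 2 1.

3 2 4 1 / 2 3 1 4 / 4 1 3 2 / 1 4 2 3

Cell (r2,c4): row 2 has {1,2,3}; column 4 has {1,2} → 4.
Cell (r3,c1): row 3 has {1,2}; column 1 has {2,3} → 4.
Cell (r3,c3): row 3 has {1,2,4}; column 3 has {1,4} → 3.
Cell (r4,c1): row 4 is empty so far; column 1 has {2,3,4} → 1.
Cell (r4,c2): row 4 has {1}; column 2 has {1,2,3} → 4.
Cell (r4,c3): row 4 has {1,4}; column 3 has {1,3,4} → 2.
Cell (r4,c4): row 4 has {1,2,4}; column 4 has {1,2,4} → 3.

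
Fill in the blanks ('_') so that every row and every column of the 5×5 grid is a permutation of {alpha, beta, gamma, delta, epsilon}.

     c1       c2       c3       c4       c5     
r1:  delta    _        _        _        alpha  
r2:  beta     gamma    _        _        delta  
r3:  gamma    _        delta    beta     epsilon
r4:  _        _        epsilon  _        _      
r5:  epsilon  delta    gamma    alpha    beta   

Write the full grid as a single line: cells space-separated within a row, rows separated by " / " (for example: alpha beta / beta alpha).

delta epsilon beta gamma alpha / beta gamma alpha epsilon delta / gamma alpha delta beta epsilon / alpha beta epsilon delta gamma / epsilon delta gamma alpha beta

(r1,c3) = beta
(r2,c3) = alpha
(r2,c4) = epsilon
(r3,c2) = alpha
(r4,c1) = alpha
(r4,c2) = beta
(r4,c5) = gamma
(r1,c2) = epsilon
(r1,c4) = gamma
(r4,c4) = delta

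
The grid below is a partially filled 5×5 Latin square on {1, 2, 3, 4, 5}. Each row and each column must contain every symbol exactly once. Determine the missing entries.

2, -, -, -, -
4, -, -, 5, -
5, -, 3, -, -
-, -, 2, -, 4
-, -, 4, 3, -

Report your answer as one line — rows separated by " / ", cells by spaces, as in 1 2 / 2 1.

2 1 5 4 3 / 4 3 1 5 2 / 5 4 3 2 1 / 3 5 2 1 4 / 1 2 4 3 5

Cell (r2,c3): row 2 has {4,5}; column 3 has {2,3,4} → 1.
Cell (r4,c4): row 4 has {2,4}; column 4 has {3,5} → 1.
Cell (r5,c1): row 5 has {3,4}; column 1 has {2,4,5} → 1.
Cell (r1,c3): row 1 has {2}; column 3 has {1,2,3,4} → 5.
Cell (r1,c4): row 1 has {2,5}; column 4 has {1,3,5} → 4.
Cell (r3,c4): row 3 has {3,5}; column 4 has {1,3,4,5} → 2.
Cell (r3,c5): row 3 has {2,3,5}; column 5 has {4} → 1.
Cell (r4,c1): row 4 has {1,2,4}; column 1 has {1,2,4,5} → 3.
Cell (r4,c2): row 4 has {1,2,3,4}; column 2 is empty so far → 5.
Cell (r5,c2): row 5 has {1,3,4}; column 2 has {5} → 2.
Cell (r5,c5): row 5 has {1,2,3,4}; column 5 has {1,4} → 5.
Cell (r1,c5): row 1 has {2,4,5}; column 5 has {1,4,5} → 3.
Cell (r2,c2): row 2 has {1,4,5}; column 2 has {2,5} → 3.
Cell (r2,c5): row 2 has {1,3,4,5}; column 5 has {1,3,4,5} → 2.
Cell (r3,c2): row 3 has {1,2,3,5}; column 2 has {2,3,5} → 4.
Cell (r1,c2): row 1 has {2,3,4,5}; column 2 has {2,3,4,5} → 1.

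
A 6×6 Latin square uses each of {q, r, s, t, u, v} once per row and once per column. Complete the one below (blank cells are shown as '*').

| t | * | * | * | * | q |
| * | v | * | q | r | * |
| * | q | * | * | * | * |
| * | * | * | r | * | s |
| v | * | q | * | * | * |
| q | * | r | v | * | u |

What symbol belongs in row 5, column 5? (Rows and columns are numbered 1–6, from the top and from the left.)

Cell (r2,c6): row 2 has {q,r,v}; column 6 has {q,s,u} → t.
Cell (r4,c1): row 4 has {r,s}; column 1 has {q,t,v} → u.
Cell (r4,c2): row 4 has {r,s,u}; column 2 has {q,v} → t.
Cell (r4,c3): row 4 has {r,s,t,u}; column 3 has {q,r} → v.
Cell (r4,c5): row 4 has {r,s,t,u,v}; column 5 has {r} → q.
Cell (r5,c6): row 5 has {q,v}; column 6 has {q,s,t,u} → r.
Cell (r6,c2): row 6 has {q,r,u,v}; column 2 has {q,t,v} → s.
Cell (r6,c5): row 6 has {q,r,s,u,v}; column 5 has {q,r} → t.
Cell (r2,c1): row 2 has {q,r,t,v}; column 1 has {q,t,u,v} → s.
Cell (r2,c3): row 2 has {q,r,s,t,v}; column 3 has {q,r,v} → u.
Cell (r3,c1): row 3 has {q}; column 1 has {q,s,t,u,v} → r.
Cell (r3,c6): row 3 has {q,r}; column 6 has {q,r,s,t,u} → v.
Cell (r5,c2): row 5 has {q,r,v}; column 2 has {q,s,t,v} → u.
Cell (r5,c5): row 5 has {q,r,u,v}; column 5 has {q,r,t} → s.

s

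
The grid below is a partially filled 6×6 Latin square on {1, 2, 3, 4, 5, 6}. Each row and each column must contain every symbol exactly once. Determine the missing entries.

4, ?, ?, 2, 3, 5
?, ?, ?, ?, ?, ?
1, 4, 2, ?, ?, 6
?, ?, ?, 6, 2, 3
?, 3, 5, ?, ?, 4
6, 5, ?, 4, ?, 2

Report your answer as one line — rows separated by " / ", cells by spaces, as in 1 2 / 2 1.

4 6 1 2 3 5 / 3 2 6 5 4 1 / 1 4 2 3 5 6 / 5 1 4 6 2 3 / 2 3 5 1 6 4 / 6 5 3 4 1 2

(r2,c6) = 1
(r3,c5) = 5
(r4,c1) = 5
(r4,c2) = 1
(r4,c3) = 4
(r5,c1) = 2
(r5,c4) = 1
(r5,c5) = 6
(r6,c5) = 1
(r1,c2) = 6
(r1,c3) = 1
(r2,c1) = 3
(r2,c2) = 2
(r2,c3) = 6
(r2,c4) = 5
(r2,c5) = 4
(r3,c4) = 3
(r6,c3) = 3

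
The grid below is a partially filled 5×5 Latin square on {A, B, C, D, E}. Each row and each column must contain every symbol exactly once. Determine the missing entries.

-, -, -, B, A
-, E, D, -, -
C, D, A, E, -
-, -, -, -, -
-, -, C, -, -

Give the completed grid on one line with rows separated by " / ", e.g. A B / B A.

row 1 has {A,B}; column 2 has {D,E} — only C is left for (r1,c2).
row 1 has {A,B,C}; column 3 has {A,C,D} — only E is left for (r1,c3).
row 3 has {A,C,D,E}; column 5 has {A} — only B is left for (r3,c5).
row 4 is empty so far; column 3 has {A,C,D,E} — only B is left for (r4,c3).
row 1 has {A,B,C,E}; column 1 has {C} — only D is left for (r1,c1).
row 2 has {D,E}; column 5 has {A,B} — only C is left for (r2,c5).
row 4 has {B}; column 2 has {C,D,E} — only A is left for (r4,c2).
row 5 has {C}; column 2 has {A,C,D,E} — only B is left for (r5,c2).
row 2 has {C,D,E}; column 4 has {B,E} — only A is left for (r2,c4).
row 4 has {A,B}; column 1 has {C,D} — only E is left for (r4,c1).
row 4 has {A,B,E}; column 5 has {A,B,C} — only D is left for (r4,c5).
row 5 has {B,C}; column 1 has {C,D,E} — only A is left for (r5,c1).
row 5 has {A,B,C}; column 4 has {A,B,E} — only D is left for (r5,c4).
row 5 has {A,B,C,D}; column 5 has {A,B,C,D} — only E is left for (r5,c5).
row 2 has {A,C,D,E}; column 1 has {A,C,D,E} — only B is left for (r2,c1).
row 4 has {A,B,D,E}; column 4 has {A,B,D,E} — only C is left for (r4,c4).

D C E B A / B E D A C / C D A E B / E A B C D / A B C D E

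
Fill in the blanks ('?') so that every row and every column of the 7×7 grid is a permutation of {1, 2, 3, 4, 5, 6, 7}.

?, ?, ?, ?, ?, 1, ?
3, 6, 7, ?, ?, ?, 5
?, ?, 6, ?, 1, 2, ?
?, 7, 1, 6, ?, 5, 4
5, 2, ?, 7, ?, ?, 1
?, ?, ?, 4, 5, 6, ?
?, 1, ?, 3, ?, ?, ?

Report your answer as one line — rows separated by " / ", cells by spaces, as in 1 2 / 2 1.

(r2,c6) = 4
(r3,c4) = 5
(r4,c1) = 2
(r4,c5) = 3
(r5,c6) = 3
(r6,c2) = 3
(r6,c3) = 2
(r6,c7) = 7
(r7,c6) = 7
(r1,c4) = 2
(r2,c4) = 1
(r2,c5) = 2
(r3,c2) = 4
(r3,c7) = 3
(r5,c3) = 4
(r5,c5) = 6
(r6,c1) = 1
(r7,c3) = 5
(r7,c5) = 4
(r1,c2) = 5
(r1,c3) = 3
(r1,c5) = 7
(r1,c7) = 6
(r3,c1) = 7
(r7,c1) = 6
(r7,c7) = 2
(r1,c1) = 4

4 5 3 2 7 1 6 / 3 6 7 1 2 4 5 / 7 4 6 5 1 2 3 / 2 7 1 6 3 5 4 / 5 2 4 7 6 3 1 / 1 3 2 4 5 6 7 / 6 1 5 3 4 7 2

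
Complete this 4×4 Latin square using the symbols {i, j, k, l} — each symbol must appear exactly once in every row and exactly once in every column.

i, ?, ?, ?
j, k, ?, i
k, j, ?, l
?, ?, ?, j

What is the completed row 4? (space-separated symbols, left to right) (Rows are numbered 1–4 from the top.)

(r1,c2): row 1 has {i}; column 2 has {j,k}, so it must be l.
(r1,c4): row 1 has {i,l}; column 4 has {i,j,l}, so it must be k.
(r2,c3): row 2 has {i,j,k}; column 3 is empty so far, so it must be l.
(r3,c3): row 3 has {j,k,l}; column 3 has {l}, so it must be i.
(r4,c1): row 4 has {j}; column 1 has {i,j,k}, so it must be l.
(r4,c2): row 4 has {j,l}; column 2 has {j,k,l}, so it must be i.
(r4,c3): row 4 has {i,j,l}; column 3 has {i,l}, so it must be k.

l i k j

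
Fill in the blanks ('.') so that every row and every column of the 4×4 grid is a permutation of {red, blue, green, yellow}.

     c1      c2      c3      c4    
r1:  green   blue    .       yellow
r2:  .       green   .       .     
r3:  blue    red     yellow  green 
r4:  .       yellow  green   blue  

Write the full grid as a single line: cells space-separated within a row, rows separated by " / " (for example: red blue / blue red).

row 1 has {blue,green,yellow}; column 3 has {green,yellow} — only red is left for (r1,c3).
row 2 has {green}; column 3 has {red,green,yellow} — only blue is left for (r2,c3).
row 2 has {blue,green}; column 4 has {blue,green,yellow} — only red is left for (r2,c4).
row 4 has {blue,green,yellow}; column 1 has {blue,green} — only red is left for (r4,c1).
row 2 has {red,blue,green}; column 1 has {red,blue,green} — only yellow is left for (r2,c1).

green blue red yellow / yellow green blue red / blue red yellow green / red yellow green blue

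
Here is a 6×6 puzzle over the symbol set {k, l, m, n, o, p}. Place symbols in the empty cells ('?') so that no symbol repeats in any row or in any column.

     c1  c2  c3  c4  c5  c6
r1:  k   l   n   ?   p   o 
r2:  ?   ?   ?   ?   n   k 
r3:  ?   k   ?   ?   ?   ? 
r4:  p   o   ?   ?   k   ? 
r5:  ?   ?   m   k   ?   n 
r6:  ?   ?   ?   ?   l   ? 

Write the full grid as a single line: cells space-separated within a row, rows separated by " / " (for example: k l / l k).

k l n m p o / o m p l n k / n k o p m l / p o l n k m / l p m k o n / m n k o l p

(r1,c4) = m
(r4,c3) = l
(r4,c4) = n
(r4,c6) = m
(r5,c2) = p
(r5,c5) = o
(r6,c6) = p
(r2,c2) = m
(r3,c5) = m
(r3,c6) = l
(r5,c1) = l
(r6,c2) = n
(r6,c4) = o
(r2,c1) = o
(r2,c3) = p
(r2,c4) = l
(r3,c1) = n
(r3,c3) = o
(r3,c4) = p
(r6,c1) = m
(r6,c3) = k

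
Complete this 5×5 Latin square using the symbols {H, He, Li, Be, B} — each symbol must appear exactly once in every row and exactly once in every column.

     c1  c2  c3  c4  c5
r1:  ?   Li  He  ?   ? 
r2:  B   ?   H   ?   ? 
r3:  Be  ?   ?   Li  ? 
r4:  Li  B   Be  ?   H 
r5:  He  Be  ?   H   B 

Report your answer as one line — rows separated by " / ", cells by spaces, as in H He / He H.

H Li He B Be / B He H Be Li / Be H B Li He / Li B Be He H / He Be Li H B

(r1,c1): row 1 has {He,Li}; column 1 has {He,Li,Be,B}, so it must be H.
(r1,c5): row 1 has {H,He,Li}; column 5 has {H,B}, so it must be Be.
(r2,c2): row 2 has {H,B}; column 2 has {Li,Be,B}, so it must be He.
(r2,c4): row 2 has {H,He,B}; column 4 has {H,Li}, so it must be Be.
(r2,c5): row 2 has {H,He,Be,B}; column 5 has {H,Be,B}, so it must be Li.
(r3,c2): row 3 has {Li,Be}; column 2 has {He,Li,Be,B}, so it must be H.
(r3,c3): row 3 has {H,Li,Be}; column 3 has {H,He,Be}, so it must be B.
(r3,c5): row 3 has {H,Li,Be,B}; column 5 has {H,Li,Be,B}, so it must be He.
(r4,c4): row 4 has {H,Li,Be,B}; column 4 has {H,Li,Be}, so it must be He.
(r5,c3): row 5 has {H,He,Be,B}; column 3 has {H,He,Be,B}, so it must be Li.
(r1,c4): row 1 has {H,He,Li,Be}; column 4 has {H,He,Li,Be}, so it must be B.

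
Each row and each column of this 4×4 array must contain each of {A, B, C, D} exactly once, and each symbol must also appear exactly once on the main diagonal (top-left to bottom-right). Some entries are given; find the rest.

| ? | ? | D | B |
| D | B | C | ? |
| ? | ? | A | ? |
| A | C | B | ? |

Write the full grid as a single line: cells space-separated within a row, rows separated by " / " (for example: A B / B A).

C A D B / D B C A / B D A C / A C B D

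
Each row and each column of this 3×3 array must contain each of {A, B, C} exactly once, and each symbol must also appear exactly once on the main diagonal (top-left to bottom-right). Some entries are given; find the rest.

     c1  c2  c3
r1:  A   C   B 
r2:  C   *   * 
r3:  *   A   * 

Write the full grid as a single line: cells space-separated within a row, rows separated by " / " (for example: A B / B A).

A C B / C B A / B A C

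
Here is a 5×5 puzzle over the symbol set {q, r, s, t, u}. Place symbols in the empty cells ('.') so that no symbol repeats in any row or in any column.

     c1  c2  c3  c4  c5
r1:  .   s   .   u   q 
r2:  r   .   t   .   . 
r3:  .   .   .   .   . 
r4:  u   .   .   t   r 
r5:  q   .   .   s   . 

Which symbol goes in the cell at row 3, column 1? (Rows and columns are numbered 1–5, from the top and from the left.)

s

(r1,c1) = t
(r1,c3) = r
(r2,c4) = q
(r3,c1) = s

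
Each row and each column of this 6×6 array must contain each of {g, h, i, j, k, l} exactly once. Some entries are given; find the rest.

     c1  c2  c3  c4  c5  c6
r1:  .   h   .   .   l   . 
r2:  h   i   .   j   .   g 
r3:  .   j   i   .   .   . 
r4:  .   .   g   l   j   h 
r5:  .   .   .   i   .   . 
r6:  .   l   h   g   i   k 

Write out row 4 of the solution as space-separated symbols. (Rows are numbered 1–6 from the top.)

(r1,c4): row 1 has {h,l}; column 4 has {g,i,j,l}, so it must be k.
(r2,c5): row 2 has {g,h,i,j}; column 5 has {i,j,l}, so it must be k.
(r3,c4): row 3 has {i,j}; column 4 has {g,i,j,k,l}, so it must be h.
(r3,c5): row 3 has {h,i,j}; column 5 has {i,j,k,l}, so it must be g.
(r3,c6): row 3 has {g,h,i,j}; column 6 has {g,h,k}, so it must be l.
(r4,c2): row 4 has {g,h,j,l}; column 2 has {h,i,j,l}, so it must be k.
(r5,c2): row 5 has {i}; column 2 has {h,i,j,k,l}, so it must be g.
(r5,c5): row 5 has {g,i}; column 5 has {g,i,j,k,l}, so it must be h.
(r5,c6): row 5 has {g,h,i}; column 6 has {g,h,k,l}, so it must be j.
(r6,c1): row 6 has {g,h,i,k,l}; column 1 has {h}, so it must be j.
(r1,c3): row 1 has {h,k,l}; column 3 has {g,h,i}, so it must be j.
(r1,c6): row 1 has {h,j,k,l}; column 6 has {g,h,j,k,l}, so it must be i.
(r2,c3): row 2 has {g,h,i,j,k}; column 3 has {g,h,i,j}, so it must be l.
(r3,c1): row 3 has {g,h,i,j,l}; column 1 has {h,j}, so it must be k.
(r4,c1): row 4 has {g,h,j,k,l}; column 1 has {h,j,k}, so it must be i.

i k g l j h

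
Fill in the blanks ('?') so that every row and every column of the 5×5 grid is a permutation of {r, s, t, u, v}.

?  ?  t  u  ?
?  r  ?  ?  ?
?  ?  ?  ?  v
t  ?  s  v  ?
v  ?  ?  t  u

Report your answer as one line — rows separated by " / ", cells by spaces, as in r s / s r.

r v t u s / u r v s t / s t u r v / t u s v r / v s r t u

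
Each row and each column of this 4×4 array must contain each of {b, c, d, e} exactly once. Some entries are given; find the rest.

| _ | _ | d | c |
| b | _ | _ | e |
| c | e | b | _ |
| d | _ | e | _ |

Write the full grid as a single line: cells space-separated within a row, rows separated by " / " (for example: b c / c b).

row 1 has {c,d}; column 1 has {b,c,d} — only e is left for (r1,c1).
row 1 has {c,d,e}; column 2 has {e} — only b is left for (r1,c2).
row 2 has {b,e}; column 3 has {b,d,e} — only c is left for (r2,c3).
row 3 has {b,c,e}; column 4 has {c,e} — only d is left for (r3,c4).
row 4 has {d,e}; column 2 has {b,e} — only c is left for (r4,c2).
row 4 has {c,d,e}; column 4 has {c,d,e} — only b is left for (r4,c4).
row 2 has {b,c,e}; column 2 has {b,c,e} — only d is left for (r2,c2).

e b d c / b d c e / c e b d / d c e b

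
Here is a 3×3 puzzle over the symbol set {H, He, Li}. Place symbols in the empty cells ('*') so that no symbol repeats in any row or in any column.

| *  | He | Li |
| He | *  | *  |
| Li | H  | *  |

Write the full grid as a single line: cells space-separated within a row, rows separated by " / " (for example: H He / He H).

At row 1, column 1: row 1 has {He,Li}; column 1 has {He,Li}; that leaves H.
At row 2, column 2: row 2 has {He}; column 2 has {H,He}; that leaves Li.
At row 2, column 3: row 2 has {He,Li}; column 3 has {Li}; that leaves H.
At row 3, column 3: row 3 has {H,Li}; column 3 has {H,Li}; that leaves He.

H He Li / He Li H / Li H He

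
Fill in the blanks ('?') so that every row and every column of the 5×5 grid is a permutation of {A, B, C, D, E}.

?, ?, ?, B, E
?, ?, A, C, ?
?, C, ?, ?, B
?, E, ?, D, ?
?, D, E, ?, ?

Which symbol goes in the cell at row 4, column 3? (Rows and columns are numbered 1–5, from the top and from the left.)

B

(r1,c2) = A
(r2,c2) = B
(r2,c5) = D
(r3,c3) = D
(r5,c4) = A
(r5,c5) = C
(r1,c3) = C
(r2,c1) = E
(r3,c1) = A
(r3,c4) = E
(r4,c3) = B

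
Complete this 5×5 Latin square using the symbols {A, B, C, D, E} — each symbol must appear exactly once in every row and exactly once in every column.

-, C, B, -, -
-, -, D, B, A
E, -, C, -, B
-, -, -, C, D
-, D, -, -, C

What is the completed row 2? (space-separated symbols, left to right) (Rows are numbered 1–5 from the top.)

C E D B A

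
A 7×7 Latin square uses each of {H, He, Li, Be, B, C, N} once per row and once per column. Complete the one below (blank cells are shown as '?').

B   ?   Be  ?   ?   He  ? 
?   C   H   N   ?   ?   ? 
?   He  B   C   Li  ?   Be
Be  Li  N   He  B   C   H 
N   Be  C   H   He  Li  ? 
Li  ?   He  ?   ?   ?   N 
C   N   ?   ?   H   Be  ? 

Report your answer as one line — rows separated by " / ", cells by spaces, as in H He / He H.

At row 1, column 2: row 1 has {He,Be,B}; column 2 has {He,Li,Be,C,N}; that leaves H.
At row 1, column 4: row 1 has {H,He,Be,B}; column 4 has {H,He,C,N}; that leaves Li.
At row 1, column 7: row 1 has {H,He,Li,Be,B}; column 7 has {H,Be,N}; that leaves C.
At row 2, column 1: row 2 has {H,C,N}; column 1 has {Li,Be,B,C,N}; that leaves He.
At row 2, column 5: row 2 has {H,He,C,N}; column 5 has {H,He,Li,B}; that leaves Be.
At row 2, column 6: row 2 has {H,He,Be,C,N}; column 6 has {He,Li,Be,C}; that leaves B.
At row 2, column 7: row 2 has {H,He,Be,B,C,N}; column 7 has {H,Be,C,N}; that leaves Li.
At row 3, column 1: row 3 has {He,Li,Be,B,C}; column 1 has {He,Li,Be,B,C,N}; that leaves H.
At row 3, column 6: row 3 has {H,He,Li,Be,B,C}; column 6 has {He,Li,Be,B,C}; that leaves N.
At row 5, column 7: row 5 has {H,He,Li,Be,C,N}; column 7 has {H,Li,Be,C,N}; that leaves B.
At row 6, column 2: row 6 has {He,Li,N}; column 2 has {H,He,Li,Be,C,N}; that leaves B.
At row 6, column 4: row 6 has {He,Li,B,N}; column 4 has {H,He,Li,C,N}; that leaves Be.
At row 6, column 5: row 6 has {He,Li,Be,B,N}; column 5 has {H,He,Li,Be,B}; that leaves C.
At row 6, column 6: row 6 has {He,Li,Be,B,C,N}; column 6 has {He,Li,Be,B,C,N}; that leaves H.
At row 7, column 3: row 7 has {H,Be,C,N}; column 3 has {H,He,Be,B,C,N}; that leaves Li.
At row 7, column 4: row 7 has {H,Li,Be,C,N}; column 4 has {H,He,Li,Be,C,N}; that leaves B.
At row 7, column 7: row 7 has {H,Li,Be,B,C,N}; column 7 has {H,Li,Be,B,C,N}; that leaves He.
At row 1, column 5: row 1 has {H,He,Li,Be,B,C}; column 5 has {H,He,Li,Be,B,C}; that leaves N.

B H Be Li N He C / He C H N Be B Li / H He B C Li N Be / Be Li N He B C H / N Be C H He Li B / Li B He Be C H N / C N Li B H Be He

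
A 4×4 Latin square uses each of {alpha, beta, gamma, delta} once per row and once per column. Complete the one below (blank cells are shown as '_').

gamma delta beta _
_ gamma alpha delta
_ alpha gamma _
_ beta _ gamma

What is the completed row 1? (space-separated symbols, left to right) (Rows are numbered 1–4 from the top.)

(r1,c4) = alpha

gamma delta beta alpha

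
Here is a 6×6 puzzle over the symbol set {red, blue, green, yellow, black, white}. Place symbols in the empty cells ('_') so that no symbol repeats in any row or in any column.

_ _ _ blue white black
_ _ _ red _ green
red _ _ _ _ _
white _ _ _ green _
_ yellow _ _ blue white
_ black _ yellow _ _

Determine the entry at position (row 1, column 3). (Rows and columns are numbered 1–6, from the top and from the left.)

green

(r4,c4): row 4 has {green,white}; column 4 has {red,blue,yellow}, so it must be black.
(r5,c4): row 5 has {blue,yellow,white}; column 4 has {red,blue,yellow,black}, so it must be green.
(r6,c5): row 6 has {yellow,black}; column 5 has {blue,green,white}, so it must be red.
(r6,c6): row 6 has {red,yellow,black}; column 6 has {green,black,white}, so it must be blue.
(r3,c4): row 3 has {red}; column 4 has {red,blue,green,yellow,black}, so it must be white.
(r3,c6): row 3 has {red,white}; column 6 has {blue,green,black,white}, so it must be yellow.
(r4,c6): row 4 has {green,black,white}; column 6 has {blue,green,yellow,black,white}, so it must be red.
(r5,c1): row 5 has {blue,green,yellow,white}; column 1 has {red,white}, so it must be black.
(r5,c3): row 5 has {blue,green,yellow,black,white}; column 3 is empty so far, so it must be red.
(r6,c1): row 6 has {red,blue,yellow,black}; column 1 has {red,black,white}, so it must be green.
(r6,c3): row 6 has {red,blue,green,yellow,black}; column 3 has {red}, so it must be white.
(r1,c1): row 1 has {blue,black,white}; column 1 has {red,green,black,white}, so it must be yellow.
(r1,c3): row 1 has {blue,yellow,black,white}; column 3 has {red,white}, so it must be green.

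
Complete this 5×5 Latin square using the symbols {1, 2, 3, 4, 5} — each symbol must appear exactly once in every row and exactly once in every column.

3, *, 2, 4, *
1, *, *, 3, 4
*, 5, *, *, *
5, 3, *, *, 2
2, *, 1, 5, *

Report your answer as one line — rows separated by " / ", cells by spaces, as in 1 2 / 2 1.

3 1 2 4 5 / 1 2 5 3 4 / 4 5 3 2 1 / 5 3 4 1 2 / 2 4 1 5 3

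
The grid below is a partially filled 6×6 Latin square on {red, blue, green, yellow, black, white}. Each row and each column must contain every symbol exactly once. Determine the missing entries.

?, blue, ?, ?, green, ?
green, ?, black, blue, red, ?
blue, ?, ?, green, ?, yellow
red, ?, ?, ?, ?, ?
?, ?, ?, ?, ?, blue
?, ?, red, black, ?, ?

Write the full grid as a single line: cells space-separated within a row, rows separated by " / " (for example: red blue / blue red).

black blue yellow white green red / green yellow black blue red white / blue red white green black yellow / red green blue yellow white black / white black green red yellow blue / yellow white red black blue green

row 2 has {red,blue,green,black}; column 6 has {blue,yellow} — only white is left for (r2,c6).
row 3 has {blue,green,yellow}; column 3 has {red,black} — only white is left for (r3,c3).
row 3 has {blue,green,yellow,white}; column 5 has {red,green} — only black is left for (r3,c5).
row 6 has {red,black}; column 6 has {blue,yellow,white} — only green is left for (r6,c6).
row 1 has {blue,green}; column 3 has {red,black,white} — only yellow is left for (r1,c3).
row 2 has {red,blue,green,black,white}; column 2 has {blue} — only yellow is left for (r2,c2).
row 3 has {blue,green,yellow,black,white}; column 2 has {blue,yellow} — only red is left for (r3,c2).
row 4 has {red}; column 6 has {blue,green,yellow,white} — only black is left for (r4,c6).
row 5 has {blue}; column 3 has {red,yellow,black,white} — only green is left for (r5,c3).
row 6 has {red,green,black}; column 2 has {red,blue,yellow} — only white is left for (r6,c2).
row 1 has {blue,green,yellow}; column 6 has {blue,green,yellow,black,white} — only red is left for (r1,c6).
row 4 has {red,black}; column 2 has {red,blue,yellow,white} — only green is left for (r4,c2).
row 4 has {red,green,black}; column 3 has {red,green,yellow,black,white} — only blue is left for (r4,c3).
row 5 has {blue,green}; column 2 has {red,blue,green,yellow,white} — only black is left for (r5,c2).
row 6 has {red,green,black,white}; column 1 has {red,blue,green} — only yellow is left for (r6,c1).
row 6 has {red,green,yellow,black,white}; column 5 has {red,green,black} — only blue is left for (r6,c5).
row 1 has {red,blue,green,yellow}; column 4 has {blue,green,black} — only white is left for (r1,c4).
row 4 has {red,blue,green,black}; column 4 has {blue,green,black,white} — only yellow is left for (r4,c4).
row 4 has {red,blue,green,yellow,black}; column 5 has {red,blue,green,black} — only white is left for (r4,c5).
row 5 has {blue,green,black}; column 1 has {red,blue,green,yellow} — only white is left for (r5,c1).
row 5 has {blue,green,black,white}; column 4 has {blue,green,yellow,black,white} — only red is left for (r5,c4).
row 5 has {red,blue,green,black,white}; column 5 has {red,blue,green,black,white} — only yellow is left for (r5,c5).
row 1 has {red,blue,green,yellow,white}; column 1 has {red,blue,green,yellow,white} — only black is left for (r1,c1).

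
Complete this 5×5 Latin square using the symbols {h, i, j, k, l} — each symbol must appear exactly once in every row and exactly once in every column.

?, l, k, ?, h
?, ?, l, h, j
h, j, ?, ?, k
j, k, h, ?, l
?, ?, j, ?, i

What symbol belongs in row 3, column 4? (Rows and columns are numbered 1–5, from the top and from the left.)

l

row 1 has {h,k,l}; column 1 has {h,j} — only i is left for (r1,c1).
row 1 has {h,i,k,l}; column 4 has {h} — only j is left for (r1,c4).
row 2 has {h,j,l}; column 1 has {h,i,j} — only k is left for (r2,c1).
row 2 has {h,j,k,l}; column 2 has {j,k,l} — only i is left for (r2,c2).
row 3 has {h,j,k}; column 3 has {h,j,k,l} — only i is left for (r3,c3).
row 3 has {h,i,j,k}; column 4 has {h,j} — only l is left for (r3,c4).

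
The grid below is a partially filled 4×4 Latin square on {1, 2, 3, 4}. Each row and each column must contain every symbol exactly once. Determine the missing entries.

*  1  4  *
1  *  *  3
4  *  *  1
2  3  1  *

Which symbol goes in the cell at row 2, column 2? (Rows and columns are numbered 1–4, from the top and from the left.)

4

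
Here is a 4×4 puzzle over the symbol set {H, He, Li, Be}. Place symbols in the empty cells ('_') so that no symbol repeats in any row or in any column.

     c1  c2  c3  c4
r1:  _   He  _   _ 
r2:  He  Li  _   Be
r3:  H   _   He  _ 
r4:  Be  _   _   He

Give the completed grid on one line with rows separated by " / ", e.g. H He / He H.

(r1,c1): row 1 has {He}; column 1 has {H,He,Be}, so it must be Li.
(r1,c4): row 1 has {He,Li}; column 4 has {He,Be}, so it must be H.
(r2,c3): row 2 has {He,Li,Be}; column 3 has {He}, so it must be H.
(r3,c2): row 3 has {H,He}; column 2 has {He,Li}, so it must be Be.
(r3,c4): row 3 has {H,He,Be}; column 4 has {H,He,Be}, so it must be Li.
(r4,c2): row 4 has {He,Be}; column 2 has {He,Li,Be}, so it must be H.
(r4,c3): row 4 has {H,He,Be}; column 3 has {H,He}, so it must be Li.
(r1,c3): row 1 has {H,He,Li}; column 3 has {H,He,Li}, so it must be Be.

Li He Be H / He Li H Be / H Be He Li / Be H Li He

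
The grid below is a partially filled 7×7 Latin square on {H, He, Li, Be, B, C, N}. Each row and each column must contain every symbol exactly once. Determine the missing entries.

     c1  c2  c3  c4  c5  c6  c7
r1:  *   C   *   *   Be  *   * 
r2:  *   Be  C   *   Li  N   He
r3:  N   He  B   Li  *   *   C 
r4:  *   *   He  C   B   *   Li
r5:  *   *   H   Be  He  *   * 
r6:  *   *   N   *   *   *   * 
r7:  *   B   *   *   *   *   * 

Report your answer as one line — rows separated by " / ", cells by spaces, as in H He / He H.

H C Li N Be He B / B Be C H Li N He / N He B Li H Be C / Be N He C B H Li / C Li H Be He B N / He H N B C Li Be / Li B Be He N C H

(r1,c3): row 1 has {Be,C}; column 3 has {H,He,B,C,N}, so it must be Li.
(r3,c5): row 3 has {He,Li,B,C,N}; column 5 has {He,Li,Be,B}, so it must be H.
(r3,c6): row 3 has {H,He,Li,B,C,N}; column 6 has {N}, so it must be Be.
(r4,c6): row 4 has {He,Li,B,C}; column 6 has {Be,N}, so it must be H.
(r6,c5): row 6 has {N}; column 5 has {H,He,Li,Be,B}, so it must be C.
(r7,c3): row 7 has {B}; column 3 has {H,He,Li,B,C,N}, so it must be Be.
(r7,c5): row 7 has {Be,B}; column 5 has {H,He,Li,Be,B,C}, so it must be N.
(r7,c7): row 7 has {Be,B,N}; column 7 has {He,Li,C}, so it must be H.
(r4,c1): row 4 has {H,He,Li,B,C}; column 1 has {N}, so it must be Be.
(r4,c2): row 4 has {H,He,Li,Be,B,C}; column 2 has {He,Be,B,C}, so it must be N.
(r5,c2): row 5 has {H,He,Be}; column 2 has {He,Be,B,C,N}, so it must be Li.
(r6,c2): row 6 has {C,N}; column 2 has {He,Li,Be,B,C,N}, so it must be H.
(r7,c4): row 7 has {H,Be,B,N}; column 4 has {Li,Be,C}, so it must be He.
(r6,c4): row 6 has {H,C,N}; column 4 has {He,Li,Be,C}, so it must be B.
(r6,c7): row 6 has {H,B,C,N}; column 7 has {H,He,Li,C}, so it must be Be.
(r2,c4): row 2 has {He,Li,Be,C,N}; column 4 has {He,Li,Be,B,C}, so it must be H.
(r1,c4): row 1 has {Li,Be,C}; column 4 has {H,He,Li,Be,B,C}, so it must be N.
(r1,c7): row 1 has {Li,Be,C,N}; column 7 has {H,He,Li,Be,C}, so it must be B.
(r2,c1): row 2 has {H,He,Li,Be,C,N}; column 1 has {Be,N}, so it must be B.
(r5,c1): row 5 has {H,He,Li,Be}; column 1 has {Be,B,N}, so it must be C.
(r5,c6): row 5 has {H,He,Li,Be,C}; column 6 has {H,Be,N}, so it must be B.
(r5,c7): row 5 has {H,He,Li,Be,B,C}; column 7 has {H,He,Li,Be,B,C}, so it must be N.
(r7,c1): row 7 has {H,He,Be,B,N}; column 1 has {Be,B,C,N}, so it must be Li.
(r7,c6): row 7 has {H,He,Li,Be,B,N}; column 6 has {H,Be,B,N}, so it must be C.
(r1,c6): row 1 has {Li,Be,B,C,N}; column 6 has {H,Be,B,C,N}, so it must be He.
(r6,c1): row 6 has {H,Be,B,C,N}; column 1 has {Li,Be,B,C,N}, so it must be He.
(r6,c6): row 6 has {H,He,Be,B,C,N}; column 6 has {H,He,Be,B,C,N}, so it must be Li.
(r1,c1): row 1 has {He,Li,Be,B,C,N}; column 1 has {He,Li,Be,B,C,N}, so it must be H.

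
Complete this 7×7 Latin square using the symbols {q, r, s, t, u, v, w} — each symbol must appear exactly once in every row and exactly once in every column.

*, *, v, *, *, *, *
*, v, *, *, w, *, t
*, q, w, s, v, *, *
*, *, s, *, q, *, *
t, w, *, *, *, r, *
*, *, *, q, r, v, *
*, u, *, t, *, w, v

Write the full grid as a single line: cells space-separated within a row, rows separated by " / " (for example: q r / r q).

Cell (r7,c5): row 7 has {t,u,v,w}; column 5 has {q,r,v,w} → s.
Cell (r5,c5): row 5 has {r,t,w}; column 5 has {q,r,s,v,w} → u.
Cell (r1,c5): row 1 has {v}; column 5 has {q,r,s,u,v,w} → t.
Cell (r5,c3): row 5 has {r,t,u,w}; column 3 has {s,v,w} → q.
Cell (r5,c4): row 5 has {q,r,t,u,w}; column 4 has {q,s,t} → v.
Cell (r5,c7): row 5 has {q,r,t,u,v,w}; column 7 has {t,v} → s.
Cell (r7,c3): row 7 has {s,t,u,v,w}; column 3 has {q,s,v,w} → r.
Cell (r2,c3): row 2 has {t,v,w}; column 3 has {q,r,s,v,w} → u.
Cell (r2,c4): row 2 has {t,u,v,w}; column 4 has {q,s,t,v} → r.
Cell (r6,c3): row 6 has {q,r,v}; column 3 has {q,r,s,u,v,w} → t.
Cell (r7,c1): row 7 has {r,s,t,u,v,w}; column 1 has {t} → q.
Cell (r2,c1): row 2 has {r,t,u,v,w}; column 1 has {q,t} → s.
Cell (r2,c6): row 2 has {r,s,t,u,v,w}; column 6 has {r,v,w} → q.
Cell (r6,c2): row 6 has {q,r,t,v}; column 2 has {q,u,v,w} → s.
Cell (r1,c2): row 1 has {t,v}; column 2 has {q,s,u,v,w} → r.
Cell (r4,c2): row 4 has {q,s}; column 2 has {q,r,s,u,v,w} → t.
Cell (r4,c6): row 4 has {q,s,t}; column 6 has {q,r,v,w} → u.
Cell (r1,c6): row 1 has {r,t,v}; column 6 has {q,r,u,v,w} → s.
Cell (r3,c6): row 3 has {q,s,v,w}; column 6 has {q,r,s,u,v,w} → t.
Cell (r4,c4): row 4 has {q,s,t,u}; column 4 has {q,r,s,t,v} → w.
Cell (r4,c7): row 4 has {q,s,t,u,w}; column 7 has {s,t,v} → r.
Cell (r1,c4): row 1 has {r,s,t,v}; column 4 has {q,r,s,t,v,w} → u.
Cell (r3,c7): row 3 has {q,s,t,v,w}; column 7 has {r,s,t,v} → u.
Cell (r4,c1): row 4 has {q,r,s,t,u,w}; column 1 has {q,s,t} → v.
Cell (r6,c7): row 6 has {q,r,s,t,v}; column 7 has {r,s,t,u,v} → w.
Cell (r1,c1): row 1 has {r,s,t,u,v}; column 1 has {q,s,t,v} → w.
Cell (r1,c7): row 1 has {r,s,t,u,v,w}; column 7 has {r,s,t,u,v,w} → q.
Cell (r3,c1): row 3 has {q,s,t,u,v,w}; column 1 has {q,s,t,v,w} → r.
Cell (r6,c1): row 6 has {q,r,s,t,v,w}; column 1 has {q,r,s,t,v,w} → u.

w r v u t s q / s v u r w q t / r q w s v t u / v t s w q u r / t w q v u r s / u s t q r v w / q u r t s w v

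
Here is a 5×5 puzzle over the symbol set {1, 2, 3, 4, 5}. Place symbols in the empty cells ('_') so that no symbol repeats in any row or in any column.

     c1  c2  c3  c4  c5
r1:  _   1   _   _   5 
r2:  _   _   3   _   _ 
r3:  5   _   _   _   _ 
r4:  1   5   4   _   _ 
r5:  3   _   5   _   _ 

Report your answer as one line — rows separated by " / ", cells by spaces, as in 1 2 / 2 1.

4 1 2 3 5 / 2 4 3 5 1 / 5 3 1 4 2 / 1 5 4 2 3 / 3 2 5 1 4

(r1,c3) = 2
(r3,c3) = 1
(r1,c1) = 4
(r1,c4) = 3
(r2,c1) = 2
(r2,c2) = 4
(r2,c5) = 1
(r4,c4) = 2
(r4,c5) = 3
(r5,c2) = 2
(r5,c5) = 4
(r2,c4) = 5
(r3,c2) = 3
(r3,c4) = 4
(r3,c5) = 2
(r5,c4) = 1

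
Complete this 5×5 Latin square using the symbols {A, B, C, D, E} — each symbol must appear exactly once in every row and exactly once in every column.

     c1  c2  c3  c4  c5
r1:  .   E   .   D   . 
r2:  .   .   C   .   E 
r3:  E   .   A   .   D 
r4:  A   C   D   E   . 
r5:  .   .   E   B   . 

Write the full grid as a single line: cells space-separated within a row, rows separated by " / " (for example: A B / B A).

At row 1, column 3: row 1 has {D,E}; column 3 has {A,C,D,E}; that leaves B.
At row 2, column 4: row 2 has {C,E}; column 4 has {B,D,E}; that leaves A.
At row 3, column 2: row 3 has {A,D,E}; column 2 has {C,E}; that leaves B.
At row 3, column 4: row 3 has {A,B,D,E}; column 4 has {A,B,D,E}; that leaves C.
At row 4, column 5: row 4 has {A,C,D,E}; column 5 has {D,E}; that leaves B.
At row 1, column 1: row 1 has {B,D,E}; column 1 has {A,E}; that leaves C.
At row 1, column 5: row 1 has {B,C,D,E}; column 5 has {B,D,E}; that leaves A.
At row 2, column 2: row 2 has {A,C,E}; column 2 has {B,C,E}; that leaves D.
At row 5, column 1: row 5 has {B,E}; column 1 has {A,C,E}; that leaves D.
At row 5, column 2: row 5 has {B,D,E}; column 2 has {B,C,D,E}; that leaves A.
At row 5, column 5: row 5 has {A,B,D,E}; column 5 has {A,B,D,E}; that leaves C.
At row 2, column 1: row 2 has {A,C,D,E}; column 1 has {A,C,D,E}; that leaves B.

C E B D A / B D C A E / E B A C D / A C D E B / D A E B C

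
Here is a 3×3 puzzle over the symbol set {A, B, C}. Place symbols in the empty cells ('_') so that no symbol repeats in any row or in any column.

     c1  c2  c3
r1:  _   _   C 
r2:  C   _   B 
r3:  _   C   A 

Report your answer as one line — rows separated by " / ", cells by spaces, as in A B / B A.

Cell (r2,c2): row 2 has {B,C}; column 2 has {C} → A.
Cell (r3,c1): row 3 has {A,C}; column 1 has {C} → B.
Cell (r1,c1): row 1 has {C}; column 1 has {B,C} → A.
Cell (r1,c2): row 1 has {A,C}; column 2 has {A,C} → B.

A B C / C A B / B C A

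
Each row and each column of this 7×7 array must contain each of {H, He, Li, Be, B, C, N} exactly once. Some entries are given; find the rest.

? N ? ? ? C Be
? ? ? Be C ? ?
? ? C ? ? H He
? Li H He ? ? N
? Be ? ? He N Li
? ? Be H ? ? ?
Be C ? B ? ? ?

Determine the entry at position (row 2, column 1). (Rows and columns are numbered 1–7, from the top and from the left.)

He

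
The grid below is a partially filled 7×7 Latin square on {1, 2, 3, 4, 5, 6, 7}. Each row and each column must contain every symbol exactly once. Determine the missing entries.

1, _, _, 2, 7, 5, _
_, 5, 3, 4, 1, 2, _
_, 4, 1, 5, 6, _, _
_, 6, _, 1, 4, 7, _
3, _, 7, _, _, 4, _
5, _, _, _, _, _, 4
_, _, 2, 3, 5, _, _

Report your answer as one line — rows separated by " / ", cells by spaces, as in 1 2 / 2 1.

(r1,c2) = 3
(r1,c7) = 6
(r2,c7) = 7
(r3,c6) = 3
(r3,c7) = 2
(r4,c1) = 2
(r4,c3) = 5
(r4,c7) = 3
(r5,c4) = 6
(r5,c5) = 2
(r6,c3) = 6
(r6,c4) = 7
(r6,c5) = 3
(r6,c6) = 1
(r7,c6) = 6
(r7,c7) = 1
(r1,c3) = 4
(r2,c1) = 6
(r3,c1) = 7
(r5,c2) = 1
(r5,c7) = 5
(r6,c2) = 2
(r7,c1) = 4
(r7,c2) = 7

1 3 4 2 7 5 6 / 6 5 3 4 1 2 7 / 7 4 1 5 6 3 2 / 2 6 5 1 4 7 3 / 3 1 7 6 2 4 5 / 5 2 6 7 3 1 4 / 4 7 2 3 5 6 1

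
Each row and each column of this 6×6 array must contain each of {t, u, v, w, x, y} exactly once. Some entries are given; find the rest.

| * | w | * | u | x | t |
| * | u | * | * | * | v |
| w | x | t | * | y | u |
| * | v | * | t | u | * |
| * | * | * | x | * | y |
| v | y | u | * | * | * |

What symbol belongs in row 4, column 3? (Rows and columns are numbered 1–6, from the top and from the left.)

y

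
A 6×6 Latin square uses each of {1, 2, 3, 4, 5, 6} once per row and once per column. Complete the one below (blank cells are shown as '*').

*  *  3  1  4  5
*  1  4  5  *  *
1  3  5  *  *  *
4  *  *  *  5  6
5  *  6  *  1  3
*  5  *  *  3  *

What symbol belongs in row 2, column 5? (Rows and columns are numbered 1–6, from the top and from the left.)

(r2,c6) = 2
(r3,c6) = 4
(r4,c2) = 2
(r4,c3) = 1
(r4,c4) = 3
(r5,c2) = 4
(r5,c4) = 2
(r6,c3) = 2
(r6,c6) = 1
(r1,c2) = 6
(r2,c5) = 6

6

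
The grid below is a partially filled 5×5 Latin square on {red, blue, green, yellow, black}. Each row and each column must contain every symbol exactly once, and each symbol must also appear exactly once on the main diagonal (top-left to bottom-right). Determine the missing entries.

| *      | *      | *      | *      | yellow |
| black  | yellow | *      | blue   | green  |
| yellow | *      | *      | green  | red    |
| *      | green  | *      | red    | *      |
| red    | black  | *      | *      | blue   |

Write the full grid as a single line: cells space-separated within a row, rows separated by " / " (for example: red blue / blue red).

green red blue black yellow / black yellow red blue green / yellow blue black green red / blue green yellow red black / red black green yellow blue

(r1,c1) = green
(r1,c4) = black
(r2,c3) = red
(r3,c2) = blue
(r3,c3) = black
(r4,c1) = blue
(r4,c3) = yellow
(r4,c5) = black
(r5,c3) = green
(r5,c4) = yellow
(r1,c2) = red
(r1,c3) = blue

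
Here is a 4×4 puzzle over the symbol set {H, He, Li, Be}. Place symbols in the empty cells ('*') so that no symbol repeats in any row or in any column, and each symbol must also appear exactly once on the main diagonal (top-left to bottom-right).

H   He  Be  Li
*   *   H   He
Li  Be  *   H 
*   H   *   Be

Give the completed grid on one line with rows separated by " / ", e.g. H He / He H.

Cell (r2,c1): row 2 has {H,He}; column 1 has {H,Li} → Be.
Cell (r2,c2): row 2 has {H,He,Be}; column 2 has {H,He,Be}; the diagonal has {H,Be} → Li.
Cell (r3,c3): row 3 has {H,Li,Be}; column 3 has {H,Be}; the diagonal has {H,Li,Be} → He.
Cell (r4,c1): row 4 has {H,Be}; column 1 has {H,Li,Be} → He.
Cell (r4,c3): row 4 has {H,He,Be}; column 3 has {H,He,Be} → Li.

H He Be Li / Be Li H He / Li Be He H / He H Li Be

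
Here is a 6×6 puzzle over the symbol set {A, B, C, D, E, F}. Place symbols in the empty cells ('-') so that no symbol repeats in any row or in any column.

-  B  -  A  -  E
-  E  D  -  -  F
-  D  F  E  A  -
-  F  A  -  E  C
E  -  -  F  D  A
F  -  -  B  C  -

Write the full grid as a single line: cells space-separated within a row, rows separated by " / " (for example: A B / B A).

row 1 has {A,B,E}; column 3 has {A,D,F} — only C is left for (r1,c3).
row 1 has {A,B,C,E}; column 5 has {A,C,D,E} — only F is left for (r1,c5).
row 2 has {D,E,F}; column 4 has {A,B,E,F} — only C is left for (r2,c4).
row 2 has {C,D,E,F}; column 5 has {A,C,D,E,F} — only B is left for (r2,c5).
row 3 has {A,D,E,F}; column 6 has {A,C,E,F} — only B is left for (r3,c6).
row 4 has {A,C,E,F}; column 4 has {A,B,C,E,F} — only D is left for (r4,c4).
row 5 has {A,D,E,F}; column 2 has {B,D,E,F} — only C is left for (r5,c2).
row 5 has {A,C,D,E,F}; column 3 has {A,C,D,F} — only B is left for (r5,c3).
row 6 has {B,C,F}; column 2 has {B,C,D,E,F} — only A is left for (r6,c2).
row 6 has {A,B,C,F}; column 3 has {A,B,C,D,F} — only E is left for (r6,c3).
row 6 has {A,B,C,E,F}; column 6 has {A,B,C,E,F} — only D is left for (r6,c6).
row 1 has {A,B,C,E,F}; column 1 has {E,F} — only D is left for (r1,c1).
row 2 has {B,C,D,E,F}; column 1 has {D,E,F} — only A is left for (r2,c1).
row 3 has {A,B,D,E,F}; column 1 has {A,D,E,F} — only C is left for (r3,c1).
row 4 has {A,C,D,E,F}; column 1 has {A,C,D,E,F} — only B is left for (r4,c1).

D B C A F E / A E D C B F / C D F E A B / B F A D E C / E C B F D A / F A E B C D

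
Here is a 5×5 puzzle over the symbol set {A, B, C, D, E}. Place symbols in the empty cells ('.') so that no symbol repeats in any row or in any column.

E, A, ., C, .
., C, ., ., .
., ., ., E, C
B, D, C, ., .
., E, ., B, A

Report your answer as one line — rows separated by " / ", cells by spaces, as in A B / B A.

(r3,c2) = B
(r4,c4) = A
(r4,c5) = E
(r5,c3) = D
(r1,c3) = B
(r1,c5) = D
(r2,c4) = D
(r2,c5) = B
(r3,c3) = A
(r5,c1) = C
(r2,c1) = A
(r2,c3) = E
(r3,c1) = D

E A B C D / A C E D B / D B A E C / B D C A E / C E D B A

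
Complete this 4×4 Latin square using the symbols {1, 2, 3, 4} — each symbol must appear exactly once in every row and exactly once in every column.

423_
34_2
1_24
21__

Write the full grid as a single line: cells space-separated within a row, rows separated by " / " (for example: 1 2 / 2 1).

4 2 3 1 / 3 4 1 2 / 1 3 2 4 / 2 1 4 3

(r1,c4): row 1 has {2,3,4}; column 4 has {2,4}, so it must be 1.
(r2,c3): row 2 has {2,3,4}; column 3 has {2,3}, so it must be 1.
(r3,c2): row 3 has {1,2,4}; column 2 has {1,2,4}, so it must be 3.
(r4,c3): row 4 has {1,2}; column 3 has {1,2,3}, so it must be 4.
(r4,c4): row 4 has {1,2,4}; column 4 has {1,2,4}, so it must be 3.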